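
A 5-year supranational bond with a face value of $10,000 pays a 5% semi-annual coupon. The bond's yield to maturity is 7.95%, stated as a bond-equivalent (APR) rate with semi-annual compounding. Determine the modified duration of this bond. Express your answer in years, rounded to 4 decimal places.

Periodic yield y = 0.03975. First find Macaulay duration:
  t   CF        PV=CF/(1+0.03975)^t    t·PV
  1       250.00       240.4424       240.4424
  2       250.00       231.2502       462.5004
  3       250.00       222.4094       667.2283
  4       250.00       213.9067       855.6266
  5       250.00       205.7289     1,028.6446
  6       250.00       197.8638     1,187.1830
  7       250.00       190.2994     1,332.0961
  8       250.00       183.0242     1,464.1938
  9       250.00       176.0271     1,584.2443
  10   10,250.00     6,941.2003    69,412.0027
  Σ                  8,802.1526    78,234.1624
P = 8,802.1526; Macaulay duration = 78,234.1624 / 8,802.1526 = 8.88807 half-year periods = 4.44404 years.
Modified duration = D_Mac / (1 + y) = 4.44404 / 1.03975 = 4.27414 years.

4.2741 years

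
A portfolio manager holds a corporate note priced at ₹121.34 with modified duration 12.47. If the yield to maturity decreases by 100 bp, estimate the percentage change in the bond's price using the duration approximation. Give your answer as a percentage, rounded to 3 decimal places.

Duration approximation: ΔP/P ≈ -D_mod · Δy = -12.47 × (-0.01) = +0.124700.
As a percentage: +12.4700%.

+12.470%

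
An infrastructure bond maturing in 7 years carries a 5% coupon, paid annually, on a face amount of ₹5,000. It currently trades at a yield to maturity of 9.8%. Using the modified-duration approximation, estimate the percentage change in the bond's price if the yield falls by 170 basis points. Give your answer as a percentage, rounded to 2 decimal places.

Periodic yield y = 0.098. Modified duration first:
  t   CF        PV=CF/(1+0.098)^t    t·PV
  1       250.00       227.6867       227.6867
  2       250.00       207.3649       414.7299
  3       250.00       188.8570       566.5709
  4       250.00       172.0009       688.0035
  5       250.00       156.6492       783.2462
  6       250.00       142.6678       856.0068
  7     5,250.00     2,728.6191    19,100.3340
  Σ                  3,823.8457    22,636.5780
P = 3,823.8457; D_Mac = 5.91985 yrs; D_mod = 5.91985/(1+0.098) = 5.39148 yrs.
ΔP/P ≈ -D_mod · Δy = -5.39148 × (-0.017) = +0.091655 = +9.1655%.

+9.17%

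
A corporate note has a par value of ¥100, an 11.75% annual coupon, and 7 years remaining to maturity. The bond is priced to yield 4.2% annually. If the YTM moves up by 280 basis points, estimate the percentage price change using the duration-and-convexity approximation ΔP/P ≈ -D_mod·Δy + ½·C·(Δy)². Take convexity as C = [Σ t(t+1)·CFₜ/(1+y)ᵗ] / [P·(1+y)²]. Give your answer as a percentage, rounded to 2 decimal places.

-13.27%

With y = 0.042:
  t   CF        PV=CF/(1+0.042)^t    t·PV        t(t+1)·PV
  1        11.75        11.2764        11.2764          22.5528
  2        11.75        10.8219        21.6437          64.9312
  3        11.75        10.3857        31.1570         124.6281
  4        11.75         9.9671        39.8682         199.3412
  5        11.75         9.5653        47.8266         286.9594
  6        11.75         9.1798        55.0786         385.5501
  7       111.75        83.7864       586.5048       4,692.0381
  Σ                    144.9825       793.3553       5,776.0009
P = 144.9825; D_Mac = 5.47208 yrs; D_mod = 5.25151 yrs; C = 36.69242.
Duration effect: -5.25151 × (+0.028) = -0.147042
Convexity effect: 0.5 × 36.69242 × (0.028)² = +0.0143834
ΔP/P ≈ -0.147042 + 0.0143834 = -0.132659 = -13.2659%.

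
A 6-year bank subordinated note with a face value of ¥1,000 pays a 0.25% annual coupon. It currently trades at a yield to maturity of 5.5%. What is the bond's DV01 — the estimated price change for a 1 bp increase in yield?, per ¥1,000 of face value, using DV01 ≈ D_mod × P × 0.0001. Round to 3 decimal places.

¥0.416

Periodic yield y = 0.055.
  t   CF        PV=CF/(1+0.055)^t    t·PV
  1         2.50         2.3697         2.3697
  2         2.50         2.2461         4.4923
  3         2.50         2.1290         6.3871
  4         2.50         2.0180         8.0722
  5         2.50         1.9128         9.5642
  6     1,002.50       727.0589     4,362.3537
  Σ                    737.7347     4,393.2391
P = 737.7347; D_Mac = 5.95504 yrs; D_mod = 5.64459 yrs.
DV01 ≈ 5.64459 × 737.7347 × 0.0001 = 0.416421.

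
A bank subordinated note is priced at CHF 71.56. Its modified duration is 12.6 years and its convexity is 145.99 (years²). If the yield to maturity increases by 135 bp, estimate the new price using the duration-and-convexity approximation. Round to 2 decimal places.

CHF 60.34

Duration effect: -D_mod·Δy = -12.6 × (+0.0135) = -0.170100
Convexity effect: ½·C·(Δy)² = 0.5 × 145.99 × (0.0135)² = +0.01330333875
ΔP/P ≈ -0.170100 + 0.01330333875 = -0.15679666125
New price ≈ 71.56 × (1 - 0.15679666125) = 60.33963092095.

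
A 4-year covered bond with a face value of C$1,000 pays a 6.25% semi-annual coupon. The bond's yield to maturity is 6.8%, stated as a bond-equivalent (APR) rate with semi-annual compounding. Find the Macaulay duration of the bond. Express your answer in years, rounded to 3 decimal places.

3.596 years

Periodic yield y = 0.034. Discount each cash flow and weight by its period:
  t   CF        PV=CF/(1+0.034)^t    t·PV
  1        31.25        30.2224        30.2224
  2        31.25        29.2287        58.4573
  3        31.25        28.2676        84.8027
  4        31.25        27.3381       109.3523
  5        31.25        26.4391       132.1957
  6        31.25        25.5698       153.4186
  7        31.25        24.7290       173.1029
  8     1,031.25       789.2229     6,313.7828
  Σ                    981.0175     7,055.3347
Price P = Σ PV = 981.0175.
Macaulay duration = Σ(t·PV) / P = 7,055.3347 / 981.0175 = 7.19185 half-year periods.
In years: 7.19185 / 2 = 3.59593 years.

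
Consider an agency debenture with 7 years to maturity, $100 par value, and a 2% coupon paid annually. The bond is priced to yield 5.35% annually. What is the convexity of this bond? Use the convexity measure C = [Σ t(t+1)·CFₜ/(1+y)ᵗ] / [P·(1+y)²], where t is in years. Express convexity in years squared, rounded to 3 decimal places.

With y = 0.0535:
  t   CF        PV=CF/(1+0.0535)^t    t·PV        t(t+1)·PV
  1         2.00         1.8984         1.8984           3.7969
  2         2.00         1.8020         3.6041          10.8122
  3         2.00         1.7105         5.1315          20.5262
  4         2.00         1.6236         6.4946          32.4730
  5         2.00         1.5412         7.7060          46.2358
  6         2.00         1.4629         8.7776          61.4429
  7       102.00        70.8204       495.7428       3,965.9426
  Σ                     80.8591       529.3550       4,141.2295
P = 80.8591.
Convexity = Σ t(t+1)·PV / [P·(1+y)²] = 4,141.2295 / (80.8591 × 1.109862) = 46.14568.

46.146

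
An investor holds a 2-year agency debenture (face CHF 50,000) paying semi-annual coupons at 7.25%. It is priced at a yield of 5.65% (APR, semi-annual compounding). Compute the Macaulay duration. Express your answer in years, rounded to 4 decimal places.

Periodic yield y = 0.02825. Discount each cash flow and weight by its period:
  t   CF        PV=CF/(1+0.02825)^t    t·PV
  1     1,812.50     1,762.7036     1,762.7036
  2     1,812.50     1,714.2753     3,428.5507
  3     1,812.50     1,667.1776     5,001.5327
  4    51,812.50    46,348.9260   185,395.7040
  Σ                 51,493.0826   195,588.4911
Price P = Σ PV = 51,493.0826.
Macaulay duration = Σ(t·PV) / P = 195,588.4911 / 51,493.0826 = 3.79834 half-year periods.
In years: 3.79834 / 2 = 1.89917 years.

1.8992 years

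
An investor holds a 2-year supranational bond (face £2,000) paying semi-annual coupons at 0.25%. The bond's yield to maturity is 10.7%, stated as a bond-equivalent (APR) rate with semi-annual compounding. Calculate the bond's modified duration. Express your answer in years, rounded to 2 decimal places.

Periodic yield y = 0.0535. First find Macaulay duration:
  t   CF        PV=CF/(1+0.0535)^t    t·PV
  1         2.50         2.3730         2.3730
  2         2.50         2.2525         4.5051
  3         2.50         2.1381         6.4144
  4     2,002.50     1,625.6774     6,502.7096
  Σ                  1,632.4411     6,516.0021
P = 1,632.4411; Macaulay duration = 6,516.0021 / 1,632.4411 = 3.99157 half-year periods = 1.99578 years.
Modified duration = D_Mac / (1 + y) = 1.99578 / 1.0535 = 1.89443 years.

1.89 years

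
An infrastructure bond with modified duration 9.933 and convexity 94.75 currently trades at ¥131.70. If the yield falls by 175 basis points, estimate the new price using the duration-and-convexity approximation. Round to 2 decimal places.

Duration effect: -D_mod·Δy = -9.933 × (-0.0175) = +0.1738275
Convexity effect: ½·C·(Δy)² = 0.5 × 94.75 × (-0.0175)² = +0.01450859375
ΔP/P ≈ +0.1738275 + 0.01450859375 = +0.18833609375
New price ≈ 131.70 × (1 + 0.18833609375) = 156.503863546875.

¥156.50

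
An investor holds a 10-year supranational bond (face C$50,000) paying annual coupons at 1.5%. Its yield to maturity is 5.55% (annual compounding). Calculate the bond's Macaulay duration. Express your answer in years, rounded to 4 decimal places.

Periodic yield y = 0.0555. Discount each cash flow and weight by its year:
  t   CF        PV=CF/(1+0.0555)^t    t·PV
  1       750.00       710.5637       710.5637
  2       750.00       673.2011     1,346.4021
  3       750.00       637.8030     1,913.4090
  4       750.00       604.2662     2,417.0649
  5       750.00       572.4929     2,862.4643
  6       750.00       542.3902     3,254.3412
  7       750.00       513.8704     3,597.0928
  8       750.00       486.8502     3,894.8017
  9       750.00       461.2508     4,151.2571
  10   50,750.00    29,570.1597   295,701.5971
  Σ                 34,772.8481   319,848.9939
Price P = Σ PV = 34,772.8481.
Macaulay duration = Σ(t·PV) / P = 319,848.9939 / 34,772.8481 = 9.19824 years.

9.1982 years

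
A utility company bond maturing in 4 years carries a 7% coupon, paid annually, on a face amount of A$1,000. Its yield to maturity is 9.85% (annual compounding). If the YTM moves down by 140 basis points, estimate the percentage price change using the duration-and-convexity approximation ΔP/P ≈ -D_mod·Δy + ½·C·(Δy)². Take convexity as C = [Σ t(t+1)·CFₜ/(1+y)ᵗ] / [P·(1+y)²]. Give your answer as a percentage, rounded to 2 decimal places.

With y = 0.0985:
  t   CF        PV=CF/(1+0.0985)^t    t·PV        t(t+1)·PV
  1        70.00        63.7233        63.7233         127.4465
  2        70.00        58.0093       116.0187         348.0560
  3        70.00        52.8078       158.4233         633.6933
  4     1,070.00       734.8243     2,939.2974      14,696.4868
  Σ                    909.3647     3,277.4626      15,805.6826
P = 909.3647; D_Mac = 3.60412 yrs; D_mod = 3.28095 yrs; C = 14.40373.
Duration effect: -3.28095 × (-0.014) = +0.045933
Convexity effect: 0.5 × 14.40373 × (-0.014)² = +0.0014116
ΔP/P ≈ +0.045933 + 0.0014116 = +0.047345 = +4.7345%.

+4.73%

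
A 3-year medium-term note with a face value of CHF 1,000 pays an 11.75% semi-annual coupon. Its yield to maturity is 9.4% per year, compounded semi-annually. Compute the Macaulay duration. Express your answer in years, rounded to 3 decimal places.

Periodic yield y = 0.047. Discount each cash flow and weight by its period:
  t   CF        PV=CF/(1+0.047)^t    t·PV
  1        58.75        56.1127        56.1127
  2        58.75        53.5938       107.1876
  3        58.75        51.1880       153.5639
  4        58.75        48.8901       195.5605
  5        58.75        46.6954       233.4772
  6     1,058.75       803.7358     4,822.4150
  Σ                  1,060.2159     5,568.3169
Price P = Σ PV = 1,060.2159.
Macaulay duration = Σ(t·PV) / P = 5,568.3169 / 1,060.2159 = 5.25206 half-year periods.
In years: 5.25206 / 2 = 2.62603 years.

2.626 years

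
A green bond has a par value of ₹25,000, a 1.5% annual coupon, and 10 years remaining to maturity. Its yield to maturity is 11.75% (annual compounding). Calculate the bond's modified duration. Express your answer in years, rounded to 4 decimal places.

Periodic yield y = 0.1175. First find Macaulay duration:
  t   CF        PV=CF/(1+0.1175)^t    t·PV
  1       375.00       335.5705       335.5705
  2       375.00       300.2868       600.5735
  3       375.00       268.7130       806.1390
  4       375.00       240.4591       961.8362
  5       375.00       215.1759     1,075.8795
  6       375.00       192.5511     1,155.3068
  7       375.00       172.3053     1,206.1368
  8       375.00       154.1882     1,233.5052
  9       375.00       137.9760     1,241.7838
  10   25,375.00     8,354.6976    83,546.9756
  Σ                 10,371.9233    92,163.7069
P = 10,371.9233; Macaulay duration = 92,163.7069 / 10,371.9233 = 8.88588 years.
Modified duration = D_Mac / (1 + y) = 8.88588 / 1.1175 = 7.95157 years.

7.9516 years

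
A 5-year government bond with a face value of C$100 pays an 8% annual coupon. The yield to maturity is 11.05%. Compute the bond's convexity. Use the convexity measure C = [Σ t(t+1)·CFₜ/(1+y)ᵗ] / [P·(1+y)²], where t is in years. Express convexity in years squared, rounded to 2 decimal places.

With y = 0.1105:
  t   CF        PV=CF/(1+0.1105)^t    t·PV        t(t+1)·PV
  1         8.00         7.2040         7.2040          14.4079
  2         8.00         6.4871        12.9743          38.9228
  3         8.00         5.8416        17.5249          70.0996
  4         8.00         5.2604        21.0415         105.2073
  5       108.00        63.9486       319.7429       1,918.4576
  Σ                     88.7417       378.4875       2,147.0952
P = 88.7417.
Convexity = Σ t(t+1)·PV / [P·(1+y)²] = 2,147.0952 / (88.7417 × 1.233210) = 19.61944.

19.62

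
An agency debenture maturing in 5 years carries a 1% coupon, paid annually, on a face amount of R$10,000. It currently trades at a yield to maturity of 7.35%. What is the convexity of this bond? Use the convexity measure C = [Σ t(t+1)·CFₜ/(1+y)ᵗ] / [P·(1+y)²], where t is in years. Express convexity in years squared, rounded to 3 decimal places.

With y = 0.0735:
  t   CF        PV=CF/(1+0.0735)^t    t·PV        t(t+1)·PV
  1       100.00        93.1532        93.1532         186.3065
  2       100.00        86.7753       173.5505         520.6515
  3       100.00        80.8340       242.5019         970.0075
  4       100.00        75.2995       301.1978       1,505.9890
  5    10,100.00     7,084.5314    35,422.6570     212,535.9422
  Σ                  7,420.5933    36,233.0605     215,718.8967
P = 7,420.5933.
Convexity = Σ t(t+1)·PV / [P·(1+y)²] = 215,718.8967 / (7,420.5933 × 1.152402) = 25.22583.

25.226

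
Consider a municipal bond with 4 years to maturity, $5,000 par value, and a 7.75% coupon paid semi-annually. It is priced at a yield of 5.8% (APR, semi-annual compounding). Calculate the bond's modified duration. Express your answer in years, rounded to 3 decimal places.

3.434 years

Periodic yield y = 0.029. First find Macaulay duration:
  t   CF        PV=CF/(1+0.029)^t    t·PV
  1       193.75       188.2896       188.2896
  2       193.75       182.9831       365.9662
  3       193.75       177.8261       533.4784
  4       193.75       172.8145       691.2581
  5       193.75       167.9441       839.7207
  6       193.75       163.2110       979.2661
  7       193.75       158.6113     1,110.2790
  8     5,193.75     4,131.9784    33,055.8272
  Σ                  5,343.6582    37,764.0852
P = 5,343.6582; Macaulay duration = 37,764.0852 / 5,343.6582 = 7.06708 half-year periods = 3.53354 years.
Modified duration = D_Mac / (1 + y) = 3.53354 / 1.029 = 3.43396 years.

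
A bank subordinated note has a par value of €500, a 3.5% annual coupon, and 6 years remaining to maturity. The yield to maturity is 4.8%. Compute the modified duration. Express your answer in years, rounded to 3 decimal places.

Periodic yield y = 0.048. First find Macaulay duration:
  t   CF        PV=CF/(1+0.048)^t    t·PV
  1        17.50        16.6985        16.6985
  2        17.50        15.9337        31.8673
  3        17.50        15.2039        45.6116
  4        17.50        14.5075        58.0300
  5        17.50        13.8430        69.2152
  6       517.50       390.6094     2,343.6562
  Σ                    466.7959     2,565.0789
P = 466.7959; Macaulay duration = 2,565.0789 / 466.7959 = 5.49508 years.
Modified duration = D_Mac / (1 + y) = 5.49508 / 1.048 = 5.24339 years.

5.243 years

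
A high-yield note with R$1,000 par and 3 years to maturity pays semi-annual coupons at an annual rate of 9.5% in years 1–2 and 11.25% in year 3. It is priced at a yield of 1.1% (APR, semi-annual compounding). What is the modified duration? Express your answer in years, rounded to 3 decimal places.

2.704 years

Periodic yield y = 0.0055. First find Macaulay duration:
  t   CF        PV=CF/(1+0.0055)^t    t·PV
  1        47.50        47.2402        47.2402
  2        47.50        46.9818        93.9636
  3        47.50        46.7248       140.1744
  4        47.50        46.4692       185.8768
  5        56.25        54.7283       273.6416
  6     1,056.25     1,022.0550     6,132.3301
  Σ                  1,264.1993     6,873.2267
P = 1,264.1993; Macaulay duration = 6,873.2267 / 1,264.1993 = 5.43682 half-year periods = 2.71841 years.
Modified duration = D_Mac / (1 + y) = 2.71841 / 1.0055 = 2.70354 years.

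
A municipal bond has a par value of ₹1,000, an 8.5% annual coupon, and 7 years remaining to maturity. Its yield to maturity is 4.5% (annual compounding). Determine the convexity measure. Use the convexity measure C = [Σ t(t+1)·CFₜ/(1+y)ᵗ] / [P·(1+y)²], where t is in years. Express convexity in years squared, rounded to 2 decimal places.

With y = 0.045:
  t   CF        PV=CF/(1+0.045)^t    t·PV        t(t+1)·PV
  1        85.00        81.3397        81.3397         162.6794
  2        85.00        77.8370       155.6741         467.0223
  3        85.00        74.4852       223.4556         893.8225
  4        85.00        71.2777       285.1109       1,425.5543
  5        85.00        68.2083       341.0417       2,046.2502
  6        85.00        65.2711       391.6268       2,741.3878
  7     1,085.00       797.2889     5,581.0221      44,648.1771
  Σ                  1,235.7080     7,059.2710      52,384.8936
P = 1,235.7080.
Convexity = Σ t(t+1)·PV / [P·(1+y)²] = 52,384.8936 / (1,235.7080 × 1.092025) = 38.82019.

38.82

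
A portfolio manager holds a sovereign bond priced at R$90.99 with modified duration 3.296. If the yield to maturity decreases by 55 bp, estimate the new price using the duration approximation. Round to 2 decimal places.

Duration approximation: ΔP/P ≈ -D_mod · Δy = -3.296 × (-0.0055) = +0.018128.
New price ≈ 90.99 × (1 + 0.018128) = 92.63946672.

R$92.64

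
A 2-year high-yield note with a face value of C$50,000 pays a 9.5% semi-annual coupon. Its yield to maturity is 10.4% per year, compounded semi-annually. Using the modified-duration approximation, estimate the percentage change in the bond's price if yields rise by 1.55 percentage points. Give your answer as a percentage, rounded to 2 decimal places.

Periodic yield y = 0.052. Modified duration first:
  t   CF        PV=CF/(1+0.052)^t    t·PV
  1     2,375.00     2,257.6046     2,257.6046
  2     2,375.00     2,146.0119     4,292.0239
  3     2,375.00     2,039.9353     6,119.8059
  4    52,375.00    42,762.3020   171,049.2082
  Σ                 49,205.8538   183,718.6425
P = 49,205.8538; D_Mac = 3.73367 half-year periods = 1.86684 yrs; D_mod = 1.86684/(1+0.052) = 1.77456 yrs.
ΔP/P ≈ -D_mod · Δy = -1.77456 × (+0.0155) = -0.027506 = -2.7506%.

-2.75%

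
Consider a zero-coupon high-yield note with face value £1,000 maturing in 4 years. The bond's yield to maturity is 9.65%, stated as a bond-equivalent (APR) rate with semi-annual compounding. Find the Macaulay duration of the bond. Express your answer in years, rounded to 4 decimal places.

A zero-coupon bond has a single cash flow at maturity, so its Macaulay duration equals its maturity: 4 years.
(Equivalently: 8 semi-annual periods ÷ 2 = 4 years.)

4.0000 years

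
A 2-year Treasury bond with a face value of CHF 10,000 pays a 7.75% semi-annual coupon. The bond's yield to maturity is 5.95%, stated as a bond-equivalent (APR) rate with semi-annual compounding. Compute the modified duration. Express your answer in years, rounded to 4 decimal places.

1.8382 years

Periodic yield y = 0.02975. First find Macaulay duration:
  t   CF        PV=CF/(1+0.02975)^t    t·PV
  1       387.50       376.3049       376.3049
  2       387.50       365.4333       730.8666
  3       387.50       354.8757     1,064.6272
  4    10,387.50     9,238.1250    36,952.5000
  Σ                 10,334.7390    39,124.2987
P = 10,334.7390; Macaulay duration = 39,124.2987 / 10,334.7390 = 3.78571 half-year periods = 1.89285 years.
Modified duration = D_Mac / (1 + y) = 1.89285 / 1.02975 = 1.83817 years.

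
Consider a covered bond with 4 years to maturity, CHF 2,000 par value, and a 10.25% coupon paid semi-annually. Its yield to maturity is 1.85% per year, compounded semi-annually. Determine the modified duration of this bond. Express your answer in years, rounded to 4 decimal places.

Periodic yield y = 0.00925. First find Macaulay duration:
  t   CF        PV=CF/(1+0.00925)^t    t·PV
  1       102.50       101.5606       101.5606
  2       102.50       100.6297       201.2595
  3       102.50        99.7074       299.1223
  4       102.50        98.7936       395.1744
  5       102.50        97.8881       489.4407
  6       102.50        96.9910       581.9458
  7       102.50        96.1020       672.7142
  8     2,102.50     1,953.1965    15,625.5721
  Σ                  2,644.8690    18,366.7896
P = 2,644.8690; Macaulay duration = 18,366.7896 / 2,644.8690 = 6.94431 half-year periods = 3.47215 years.
Modified duration = D_Mac / (1 + y) = 3.47215 / 1.00925 = 3.44033 years.

3.4403 years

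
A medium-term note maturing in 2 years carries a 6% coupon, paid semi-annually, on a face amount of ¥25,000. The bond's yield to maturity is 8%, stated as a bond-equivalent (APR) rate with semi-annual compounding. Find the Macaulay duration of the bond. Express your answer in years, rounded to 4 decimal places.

1.9125 years

Periodic yield y = 0.04. Discount each cash flow and weight by its period:
  t   CF        PV=CF/(1+0.04)^t    t·PV
  1       750.00       721.1538       721.1538
  2       750.00       693.4172     1,386.8343
  3       750.00       666.7473     2,000.2418
  4    25,750.00    22,011.2079    88,044.8317
  Σ                 24,092.5262    92,153.0616
Price P = Σ PV = 24,092.5262.
Macaulay duration = Σ(t·PV) / P = 92,153.0616 / 24,092.5262 = 3.82496 half-year periods.
In years: 3.82496 / 2 = 1.91248 years.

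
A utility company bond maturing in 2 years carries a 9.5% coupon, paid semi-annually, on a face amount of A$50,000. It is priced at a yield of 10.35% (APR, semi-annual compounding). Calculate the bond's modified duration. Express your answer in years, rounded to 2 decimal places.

Periodic yield y = 0.05175. First find Macaulay duration:
  t   CF        PV=CF/(1+0.05175)^t    t·PV
  1     2,375.00     2,258.1412     2,258.1412
  2     2,375.00     2,147.0323     4,294.0645
  3     2,375.00     2,041.3903     6,124.1710
  4    52,375.00    42,802.9748   171,211.8991
  Σ                 49,249.5386   183,888.2758
P = 49,249.5386; Macaulay duration = 183,888.2758 / 49,249.5386 = 3.73381 half-year periods = 1.86690 years.
Modified duration = D_Mac / (1 + y) = 1.86690 / 1.05175 = 1.77504 years.

1.78 years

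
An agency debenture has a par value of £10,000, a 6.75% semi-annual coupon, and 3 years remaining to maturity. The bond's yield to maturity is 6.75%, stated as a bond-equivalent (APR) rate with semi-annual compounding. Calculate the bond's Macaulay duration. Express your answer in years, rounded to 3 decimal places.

Periodic yield y = 0.03375. Discount each cash flow and weight by its period:
  t   CF        PV=CF/(1+0.03375)^t    t·PV
  1       337.50       326.4813       326.4813
  2       337.50       315.8223       631.6445
  3       337.50       305.5113       916.5338
  4       337.50       295.5369     1,182.1475
  5       337.50       285.8882     1,429.4408
  6    10,337.50     8,470.7602    50,824.5612
  Σ                 10,000.0000    55,310.8090
Price P = Σ PV = 10,000.0000.
Macaulay duration = Σ(t·PV) / P = 55,310.8090 / 10,000.0000 = 5.53108 half-year periods.
In years: 5.53108 / 2 = 2.76554 years.

2.766 years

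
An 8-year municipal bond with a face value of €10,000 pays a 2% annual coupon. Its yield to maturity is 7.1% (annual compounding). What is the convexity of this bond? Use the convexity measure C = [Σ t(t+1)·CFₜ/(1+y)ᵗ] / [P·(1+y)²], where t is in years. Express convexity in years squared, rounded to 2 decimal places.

55.99

With y = 0.071:
  t   CF        PV=CF/(1+0.071)^t    t·PV        t(t+1)·PV
  1       200.00       186.7414       186.7414         373.4827
  2       200.00       174.3617       348.7234       1,046.1701
  3       200.00       162.8027       488.4081       1,953.6323
  4       200.00       152.0100       608.0399       3,040.1997
  5       200.00       141.9328       709.6638       4,257.9827
  6       200.00       132.5236       795.1415       5,565.9905
  7       200.00       123.7382       866.1672       6,929.3377
  8    10,200.00     5,892.2940    47,138.3517     424,245.1650
  Σ                  6,966.4042    51,141.2369     447,411.9608
P = 6,966.4042.
Convexity = Σ t(t+1)·PV / [P·(1+y)²] = 447,411.9608 / (6,966.4042 × 1.147041) = 55.99123.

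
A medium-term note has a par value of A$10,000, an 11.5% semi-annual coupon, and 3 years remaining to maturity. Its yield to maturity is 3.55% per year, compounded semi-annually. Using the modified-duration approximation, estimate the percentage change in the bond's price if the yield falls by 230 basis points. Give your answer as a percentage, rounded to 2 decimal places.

Periodic yield y = 0.01775. Modified duration first:
  t   CF        PV=CF/(1+0.01775)^t    t·PV
  1       575.00       564.9718       564.9718
  2       575.00       555.1184     1,110.2368
  3       575.00       545.4369     1,636.3107
  4       575.00       535.9242     2,143.6970
  5       575.00       526.5775     2,632.8874
  6    10,575.00     9,515.5459    57,093.2756
  Σ                 12,243.5747    65,181.3792
P = 12,243.5747; D_Mac = 5.32372 half-year periods = 2.66186 yrs; D_mod = 2.66186/(1+0.01775) = 2.61544 yrs.
ΔP/P ≈ -D_mod · Δy = -2.61544 × (-0.023) = +0.060155 = +6.0155%.

+6.02%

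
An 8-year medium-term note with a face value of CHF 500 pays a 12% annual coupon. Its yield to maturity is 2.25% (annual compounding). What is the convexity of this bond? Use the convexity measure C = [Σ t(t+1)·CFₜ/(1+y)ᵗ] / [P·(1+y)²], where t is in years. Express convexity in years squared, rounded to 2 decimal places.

47.83

With y = 0.0225:
  t   CF        PV=CF/(1+0.0225)^t    t·PV        t(t+1)·PV
  1        60.00        58.6797        58.6797         117.3594
  2        60.00        57.3885       114.7769         344.3308
  3        60.00        56.1256       168.3769         673.5077
  4        60.00        54.8906       219.5624       1,097.8120
  5        60.00        53.6827       268.4137       1,610.4822
  6        60.00        52.5015       315.0087       2,205.0612
  7        60.00        51.3462       359.4232       2,875.3854
  8       560.00       468.6855     3,749.4838      33,745.3541
  Σ                    853.3002     5,253.7254      42,669.2927
P = 853.3002.
Convexity = Σ t(t+1)·PV / [P·(1+y)²] = 42,669.2927 / (853.3002 × 1.045506) = 47.82852.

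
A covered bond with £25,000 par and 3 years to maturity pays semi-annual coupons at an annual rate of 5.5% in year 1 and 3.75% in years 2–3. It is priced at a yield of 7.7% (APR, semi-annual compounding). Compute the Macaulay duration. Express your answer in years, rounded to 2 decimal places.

2.82 years

Periodic yield y = 0.0385. Discount each cash flow and weight by its period:
  t   CF        PV=CF/(1+0.0385)^t    t·PV
  1       687.50       662.0125       662.0125
  2       687.50       637.4699     1,274.9399
  3       468.75       418.5254     1,255.5761
  4       468.75       403.0095     1,612.0380
  5       468.75       388.0688     1,940.3442
  6    25,468.75    20,303.3932   121,820.3592
  Σ                 22,812.4793   128,565.2698
Price P = Σ PV = 22,812.4793.
Macaulay duration = Σ(t·PV) / P = 128,565.2698 / 22,812.4793 = 5.63574 half-year periods.
In years: 5.63574 / 2 = 2.81787 years.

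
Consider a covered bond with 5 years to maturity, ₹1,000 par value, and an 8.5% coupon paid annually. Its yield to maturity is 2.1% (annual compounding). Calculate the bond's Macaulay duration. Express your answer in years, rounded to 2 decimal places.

Periodic yield y = 0.021. Discount each cash flow and weight by its year:
  t   CF        PV=CF/(1+0.021)^t    t·PV
  1        85.00        83.2517        83.2517
  2        85.00        81.5394       163.0788
  3        85.00        79.8623       239.5868
  4        85.00        78.2197       312.8787
  5     1,085.00       977.9148     4,889.5741
  Σ                  1,300.7879     5,688.3701
Price P = Σ PV = 1,300.7879.
Macaulay duration = Σ(t·PV) / P = 5,688.3701 / 1,300.7879 = 4.37302 years.

4.37 years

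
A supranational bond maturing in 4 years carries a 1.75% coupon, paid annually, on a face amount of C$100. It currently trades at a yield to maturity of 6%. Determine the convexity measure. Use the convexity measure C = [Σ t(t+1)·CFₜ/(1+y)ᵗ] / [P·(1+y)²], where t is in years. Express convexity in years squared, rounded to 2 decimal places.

With y = 0.06:
  t   CF        PV=CF/(1+0.06)^t    t·PV        t(t+1)·PV
  1         1.75         1.6509         1.6509           3.3019
  2         1.75         1.5575         3.1150           9.3450
  3         1.75         1.4693         4.4080          17.6320
  4       101.75        80.5955       322.3821       1,611.9106
  Σ                     85.2733       331.5561       1,642.1895
P = 85.2733.
Convexity = Σ t(t+1)·PV / [P·(1+y)²] = 1,642.1895 / (85.2733 × 1.123600) = 17.13951.

17.14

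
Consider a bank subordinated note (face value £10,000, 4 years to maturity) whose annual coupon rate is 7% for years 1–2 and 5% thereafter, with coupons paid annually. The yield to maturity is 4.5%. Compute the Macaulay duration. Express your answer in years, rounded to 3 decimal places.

3.647 years

Periodic yield y = 0.045. Discount each cash flow and weight by its year:
  t   CF        PV=CF/(1+0.045)^t    t·PV
  1       700.00       669.8565       669.8565
  2       700.00       641.0110     1,282.0219
  3       500.00       438.1483     1,314.4449
  4    10,500.00     8,804.8941    35,219.5764
  Σ                 10,553.9098    38,485.8997
Price P = Σ PV = 10,553.9098.
Macaulay duration = Σ(t·PV) / P = 38,485.8997 / 10,553.9098 = 3.64660 years.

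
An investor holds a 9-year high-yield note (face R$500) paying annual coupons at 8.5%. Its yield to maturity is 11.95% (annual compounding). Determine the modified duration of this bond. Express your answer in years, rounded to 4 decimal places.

Periodic yield y = 0.1195. First find Macaulay duration:
  t   CF        PV=CF/(1+0.1195)^t    t·PV
  1        42.50        37.9634        37.9634
  2        42.50        33.9110        67.8220
  3        42.50        30.2912        90.8736
  4        42.50        27.0578       108.2312
  5        42.50        24.1695       120.8477
  6        42.50        21.5896       129.5375
  7        42.50        19.2850       134.9952
  8        42.50        17.2265       137.8117
  9       542.50       196.4187     1,767.7684
  Σ                    407.9127     2,595.8508
P = 407.9127; Macaulay duration = 2,595.8508 / 407.9127 = 6.36374 years.
Modified duration = D_Mac / (1 + y) = 6.36374 / 1.1195 = 5.68445 years.

5.6844 years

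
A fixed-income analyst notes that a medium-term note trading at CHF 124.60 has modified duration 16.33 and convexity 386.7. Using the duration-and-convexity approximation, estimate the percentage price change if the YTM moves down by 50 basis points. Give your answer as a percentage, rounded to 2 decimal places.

+8.65%

Duration effect: -D_mod·Δy = -16.33 × (-0.005) = +0.081650
Convexity effect: ½·C·(Δy)² = 0.5 × 386.7 × (-0.005)² = +0.00483375
ΔP/P ≈ +0.081650 + 0.00483375 = +0.08648375
= +8.648375%.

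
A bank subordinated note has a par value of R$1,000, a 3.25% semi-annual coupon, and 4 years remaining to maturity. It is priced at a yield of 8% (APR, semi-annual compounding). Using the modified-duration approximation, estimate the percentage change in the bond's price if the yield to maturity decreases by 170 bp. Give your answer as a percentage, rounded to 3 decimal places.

Periodic yield y = 0.04. Modified duration first:
  t   CF        PV=CF/(1+0.04)^t    t·PV
  1        16.25        15.6250        15.6250
  2        16.25        15.0240        30.0481
  3        16.25        14.4462        43.3386
  4        16.25        13.8906        55.5623
  5        16.25        13.3563        66.7816
  6        16.25        12.8426        77.0557
  7        16.25        12.3487        86.4407
  8     1,016.25       742.5639     5,940.5114
  Σ                    840.0973     6,315.3632
P = 840.0973; D_Mac = 7.51742 half-year periods = 3.75871 yrs; D_mod = 3.75871/(1+0.04) = 3.61414 yrs.
ΔP/P ≈ -D_mod · Δy = -3.61414 × (-0.017) = +0.061440 = +6.1440%.

+6.144%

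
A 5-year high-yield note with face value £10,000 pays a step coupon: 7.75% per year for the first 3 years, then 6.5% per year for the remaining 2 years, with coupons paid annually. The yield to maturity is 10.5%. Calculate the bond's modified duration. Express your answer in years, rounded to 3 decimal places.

Periodic yield y = 0.105. First find Macaulay duration:
  t   CF        PV=CF/(1+0.105)^t    t·PV
  1       775.00       701.3575       701.3575
  2       775.00       634.7126     1,269.4253
  3       775.00       574.4006     1,723.2017
  4       650.00       435.9777     1,743.9107
  5    10,650.00     6,464.5488    32,322.7440
  Σ                  8,810.9971    37,760.6391
P = 8,810.9971; Macaulay duration = 37,760.6391 / 8,810.9971 = 4.28563 years.
Modified duration = D_Mac / (1 + y) = 4.28563 / 1.105 = 3.87839 years.

3.878 years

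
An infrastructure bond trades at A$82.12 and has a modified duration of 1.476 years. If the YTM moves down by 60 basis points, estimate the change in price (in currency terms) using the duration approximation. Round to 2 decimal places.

Duration approximation: ΔP/P ≈ -D_mod · Δy = -1.476 × (-0.006) = +0.008856.
ΔP ≈ 82.12 × (+0.008856) = +0.72725472.

+A$0.73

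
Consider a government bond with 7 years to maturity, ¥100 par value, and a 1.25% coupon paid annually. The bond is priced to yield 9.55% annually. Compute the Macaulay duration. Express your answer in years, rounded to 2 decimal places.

Periodic yield y = 0.0955. Discount each cash flow and weight by its year:
  t   CF        PV=CF/(1+0.0955)^t    t·PV
  1         1.25         1.1410         1.1410
  2         1.25         1.0416         2.0831
  3         1.25         0.9508         2.8523
  4         1.25         0.8679         3.4715
  5         1.25         0.7922         3.9611
  6         1.25         0.7232         4.3390
  7       101.25        53.4698       374.2884
  Σ                     58.9864       392.1365
Price P = Σ PV = 58.9864.
Macaulay duration = Σ(t·PV) / P = 392.1365 / 58.9864 = 6.64791 years.

6.65 years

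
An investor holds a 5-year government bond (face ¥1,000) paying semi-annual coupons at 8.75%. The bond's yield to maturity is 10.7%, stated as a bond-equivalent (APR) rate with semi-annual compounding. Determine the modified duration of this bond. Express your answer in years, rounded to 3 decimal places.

3.907 years

Periodic yield y = 0.0535. First find Macaulay duration:
  t   CF        PV=CF/(1+0.0535)^t    t·PV
  1        43.75        41.5282        41.5282
  2        43.75        39.4193        78.8386
  3        43.75        37.4175       112.2524
  4        43.75        35.5173       142.0692
  5        43.75        33.7136       168.5681
  6        43.75        32.0015       192.0092
  7        43.75        30.3764       212.6348
  8        43.75        28.8338       230.6703
  9        43.75        27.3695       246.3257
  10    1,043.75       619.7993     6,197.9931
  Σ                    925.9765     7,622.8897
P = 925.9765; Macaulay duration = 7,622.8897 / 925.9765 = 8.23227 half-year periods = 4.11614 years.
Modified duration = D_Mac / (1 + y) = 4.11614 / 1.0535 = 3.90711 years.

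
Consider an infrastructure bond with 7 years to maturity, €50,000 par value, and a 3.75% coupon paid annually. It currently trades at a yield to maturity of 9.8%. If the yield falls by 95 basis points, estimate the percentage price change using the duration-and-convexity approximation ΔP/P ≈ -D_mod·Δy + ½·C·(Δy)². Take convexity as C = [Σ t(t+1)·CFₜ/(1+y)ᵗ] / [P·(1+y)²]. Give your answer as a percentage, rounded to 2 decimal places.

With y = 0.098:
  t   CF        PV=CF/(1+0.098)^t    t·PV        t(t+1)·PV
  1     1,875.00     1,707.6503     1,707.6503       3,415.3005
  2     1,875.00     1,555.2370     3,110.4741       9,331.4223
  3     1,875.00     1,416.4272     4,249.2815      16,997.1262
  4     1,875.00     1,290.0065     5,160.0262      25,800.1308
  5     1,875.00     1,174.8693     5,874.3467      35,246.0803
  6     1,875.00     1,070.0085     6,420.0511      44,940.3574
  7    51,875.00    26,961.3559   188,729.4911   1,509,835.9291
  Σ                 35,175.5548   215,251.3210   1,645,566.3465
P = 35,175.5548; D_Mac = 6.11934 yrs; D_mod = 5.57317 yrs; C = 38.80340.
Duration effect: -5.57317 × (-0.0095) = +0.052945
Convexity effect: 0.5 × 38.80340 × (-0.0095)² = +0.0017510
ΔP/P ≈ +0.052945 + 0.0017510 = +0.054696 = +5.4696%.

+5.47%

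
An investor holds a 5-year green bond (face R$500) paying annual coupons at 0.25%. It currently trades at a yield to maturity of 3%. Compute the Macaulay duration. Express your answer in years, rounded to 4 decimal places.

Periodic yield y = 0.03. Discount each cash flow and weight by its year:
  t   CF        PV=CF/(1+0.03)^t    t·PV
  1         1.25         1.2136         1.2136
  2         1.25         1.1782         2.3565
  3         1.25         1.1439         3.4318
  4         1.25         1.1106         4.4424
  5       501.25       432.3827     2,161.9133
  Σ                    437.0290     2,173.3576
Price P = Σ PV = 437.0290.
Macaulay duration = Σ(t·PV) / P = 2,173.3576 / 437.0290 = 4.97303 years.

4.9730 years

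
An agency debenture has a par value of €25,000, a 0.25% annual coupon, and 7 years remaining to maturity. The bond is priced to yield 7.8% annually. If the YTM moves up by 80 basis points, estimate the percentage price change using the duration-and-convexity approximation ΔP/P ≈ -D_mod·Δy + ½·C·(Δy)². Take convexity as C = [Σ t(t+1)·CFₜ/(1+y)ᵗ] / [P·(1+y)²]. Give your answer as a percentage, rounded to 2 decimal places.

-4.99%

With y = 0.078:
  t   CF        PV=CF/(1+0.078)^t    t·PV        t(t+1)·PV
  1        62.50        57.9777        57.9777         115.9555
  2        62.50        53.7827       107.5654         322.6961
  3        62.50        49.8912       149.6735         598.6941
  4        62.50        46.2812       185.1250         925.6248
  5        62.50        42.9325       214.6625       1,287.9751
  6        62.50        39.8261       238.9564       1,672.6949
  7    25,062.50    14,814.7069   103,702.9484     829,623.5871
  Σ                 15,105.3983   104,656.9089     834,547.2276
P = 15,105.3983; D_Mac = 6.92844 yrs; D_mod = 6.42713 yrs; C = 47.54241.
Duration effect: -6.42713 × (+0.008) = -0.051417
Convexity effect: 0.5 × 47.54241 × (0.008)² = +0.0015214
ΔP/P ≈ -0.051417 + 0.0015214 = -0.049896 = -4.9896%.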